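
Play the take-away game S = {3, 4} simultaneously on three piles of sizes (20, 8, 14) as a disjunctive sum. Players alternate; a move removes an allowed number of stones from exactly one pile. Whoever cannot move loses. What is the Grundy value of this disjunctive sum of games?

All piles use S = {3, 4}:
n :  0  1  2  3  4  5  6  7  8  9 10 11 12 13 14 15 16 17 18 19 20
G :  0  0  0  1  1  1  2  0  0  0  1  1  1  2  0  0  0  1  1  1  2
Pile A: G(20) = 2.
Pile B: G(8) = 0.
Pile C: G(14) = 0.
Combined Grundy value = 2 ⊕ 0 ⊕ 0 = 2.

2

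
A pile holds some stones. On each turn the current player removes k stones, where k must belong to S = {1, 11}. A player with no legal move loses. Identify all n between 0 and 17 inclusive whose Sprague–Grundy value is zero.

G(0) = 0
G(1) = mex{0} = 1
G(2) = mex{1} = 0
G(3) = mex{0} = 1
G(4) = mex{1} = 0
G(5) = mex{0} = 1
G(6) = mex{1} = 0
G(7) = mex{0} = 1
G(8) = mex{1} = 0
G(9) = mex{0} = 1
G(10) = mex{1} = 0
G(11) = mex{0,0} = 1
G(12) = mex{1,1} = 0
G(13) = mex{0,0} = 1
G(14) = mex{1,1} = 0
G(15) = mex{0,0} = 1
G(16) = mex{1,1} = 0
G(17) = mex{0,0} = 1
P-positions are exactly the n with G(n) = 0.

0, 2, 4, 6, 8, 10, 12, 14, 16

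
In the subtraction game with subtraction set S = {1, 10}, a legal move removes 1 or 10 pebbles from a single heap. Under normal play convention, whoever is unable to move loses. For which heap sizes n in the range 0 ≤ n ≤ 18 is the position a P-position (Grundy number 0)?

n :  0  1  2  3  4  5  6  7  8  9 10 11 12 13 14 15 16 17 18
G :  0  1  0  1  0  1  0  1  0  1  2  0  1  0  1  0  1  0  1
P-positions are exactly the n with G(n) = 0.

0, 2, 4, 6, 8, 11, 13, 15, 17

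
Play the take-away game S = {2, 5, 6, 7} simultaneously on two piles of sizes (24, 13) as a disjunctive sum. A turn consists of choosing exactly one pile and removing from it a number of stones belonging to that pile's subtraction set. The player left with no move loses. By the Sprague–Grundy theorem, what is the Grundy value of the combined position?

0

All piles use S = {2, 5, 6, 7}:
n :  0  1  2  3  4  5  6  7  8  9 10 11 12 13 14 15 16 17 18 19 20 21 22 23 24
G :  0  0  1  1  0  2  1  3  2  2  3  3  0  0  1  1  0  2  1  3  2  2  3  3  0
Pile A: G(24) = 0.
Pile B: G(13) = 0.
Combined Grundy value = 0 ⊕ 0 = 0.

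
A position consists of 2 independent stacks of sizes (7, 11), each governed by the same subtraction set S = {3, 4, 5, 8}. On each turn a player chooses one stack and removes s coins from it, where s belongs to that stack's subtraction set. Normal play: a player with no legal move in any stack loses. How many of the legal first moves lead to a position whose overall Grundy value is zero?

All stacks use S = {3, 4, 5, 8}:
n :  0  1  2  3  4  5  6  7  8  9 10 11
G :  0  0  0  1  1  1  2  2  2  3  3  0
Stack A: G(7) = 2.
Stack B: G(11) = 0.
Combined Grundy value = 2 ⊕ 0 = 2.
A winning move leaves total XOR = 0, i.e. changes one component's Grundy value g to g ⊕ X where X is the current total.
Stack A: need g' = 2⊕2 = 0. Options: 7−3→G=1, 7−4→G=1, 7−5→G=0. Hits: 1.
Stack B: need g' = 0⊕2 = 2. Options: 11−3→G=2, 11−4→G=2, 11−5→G=2, 11−8→G=1. Hits: 3.

4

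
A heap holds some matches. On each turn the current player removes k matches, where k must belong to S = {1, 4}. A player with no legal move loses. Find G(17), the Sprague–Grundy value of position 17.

0

n :  0  1  2  3  4  5  6  7  8  9 10 11 12 13 14 15 16 17
G :  0  1  0  1  2  0  1  0  1  2  0  1  0  1  2  0  1  0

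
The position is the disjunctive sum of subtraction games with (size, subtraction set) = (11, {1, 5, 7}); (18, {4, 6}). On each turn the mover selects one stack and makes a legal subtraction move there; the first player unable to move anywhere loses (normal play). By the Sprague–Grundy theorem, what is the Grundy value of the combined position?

3

Stack A, S = {1, 5, 7}:
n :  0  1  2  3  4  5  6  7  8  9 10 11
G :  0  1  0  1  0  1  0  1  0  1  0  1
G_A(11) = 1.
Stack B, S = {4, 6}:
G(0) = 0
G(1) = mex{} = 0
G(2) = mex{} = 0
G(3) = mex{} = 0
G(4) = mex{0} = 1
G(5) = mex{0} = 1
G(6) = mex{0,0} = 1
G(7) = mex{0,0} = 1
G(8) = mex{1,0} = 2
G(9) = mex{1,0} = 2
G(10) = mex{1,1} = 0
G(11) = mex{1,1} = 0
G(12) = mex{2,1} = 0
G(13) = mex{2,1} = 0
G(14) = mex{0,2} = 1
G(15) = mex{0,2} = 1
G(16) = mex{0,0} = 1
G(17) = mex{0,0} = 1
G(18) = mex{1,0} = 2
G_B(18) = 2.
Combined Grundy value = 1 ⊕ 2 = 3.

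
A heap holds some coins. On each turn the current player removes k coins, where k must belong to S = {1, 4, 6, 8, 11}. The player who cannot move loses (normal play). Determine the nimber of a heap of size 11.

G(0) = 0
G(1) = mex{0} = 1
G(2) = mex{1} = 0
G(3) = mex{0} = 1
G(4) = mex{1,0} = 2
G(5) = mex{2,1} = 0
G(6) = mex{0,0,0} = 1
G(7) = mex{1,1,1} = 0
G(8) = mex{0,2,0,0} = 1
G(9) = mex{1,0,1,1} = 2
G(10) = mex{2,1,2,0} = 3
G(11) = mex{3,0,0,1,0} = 2

2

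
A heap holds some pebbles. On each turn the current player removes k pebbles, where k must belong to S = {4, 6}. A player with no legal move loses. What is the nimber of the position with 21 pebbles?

G(0) = 0
G(1) = mex{} = 0
G(2) = mex{} = 0
G(3) = mex{} = 0
G(4) = mex{0} = 1
G(5) = mex{0} = 1
G(6) = mex{0,0} = 1
G(7) = mex{0,0} = 1
G(8) = mex{1,0} = 2
G(9) = mex{1,0} = 2
G(10) = mex{1,1} = 0
G(11) = mex{1,1} = 0
G(12) = mex{2,1} = 0
G(13) = mex{2,1} = 0
G(14) = mex{0,2} = 1
G(15) = mex{0,2} = 1
G(16) = mex{0,0} = 1
G(17) = mex{0,0} = 1
G(18) = mex{1,0} = 2
G(19) = mex{1,0} = 2
G(20) = mex{1,1} = 0
G(21) = mex{1,1} = 0

0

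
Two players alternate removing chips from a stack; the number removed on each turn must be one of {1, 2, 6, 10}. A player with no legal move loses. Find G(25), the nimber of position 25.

0

G(0) = 0
G(1) = mex{0} = 1
G(2) = mex{1,0} = 2
G(3) = mex{2,1} = 0
G(4) = mex{0,2} = 1
G(5) = mex{1,0} = 2
G(6) = mex{2,1,0} = 3
G(7) = mex{3,2,1} = 0
G(8) = mex{0,3,2} = 1
G(9) = mex{1,0,0} = 2
G(10) = mex{2,1,1,0} = 3
G(11) = mex{3,2,2,1} = 0
G(12) = mex{0,3,3,2} = 1
G(13) = mex{1,0,0,0} = 2
G(14) = mex{2,1,1,1} = 0
G(15) = mex{0,2,2,2} = 1
G(16) = mex{1,0,3,3} = 2
G(17) = mex{2,1,0,0} = 3
G(18) = mex{3,2,1,1} = 0
G(19) = mex{0,3,2,2} = 1
G(20) = mex{1,0,0,3} = 2
G(21) = mex{2,1,1,0} = 3
G(22) = mex{3,2,2,1} = 0
G(23) = mex{0,3,3,2} = 1
G(24) = mex{1,0,0,0} = 2
G(25) = mex{2,1,1,1} = 0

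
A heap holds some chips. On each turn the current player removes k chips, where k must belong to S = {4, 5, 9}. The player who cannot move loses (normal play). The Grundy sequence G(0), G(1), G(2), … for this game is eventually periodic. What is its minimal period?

13

n :  0  1  2  3  4  5  6  7  8  9 10 11 12 13 14 15 16 17 18 19 20 21 22 23 24 25 26 27
G :  0  0  0  0  1  1  1  1  2  2  2  2  3  0  0  0  0  1  1  1  1  2  2  2  2  3  0  0
G(n+13) = G(n) holds for n = 0,…,8 (a full window of length max(S) = 9), so the sequence is purely periodic with period 13.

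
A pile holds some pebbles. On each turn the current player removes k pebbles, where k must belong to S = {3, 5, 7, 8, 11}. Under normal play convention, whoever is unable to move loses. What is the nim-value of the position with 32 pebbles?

n :  0  1  2  3  4  5  6  7  8  9 10 11 12 13 14 15 16 17 18 19 20 21 22 23 24 25 26 27 28 29 30 31 32
G :  0  0  0  1  1  1  2  2  2  3  3  3  4  4  0  0  0  1  1  1  2  2  2  3  3  3  4  4  0  0  0  1  1

1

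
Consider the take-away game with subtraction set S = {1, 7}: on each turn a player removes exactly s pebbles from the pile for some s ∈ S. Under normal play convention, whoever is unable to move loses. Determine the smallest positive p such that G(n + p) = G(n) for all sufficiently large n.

2

G(0) = 0
G(1) = mex{0} = 1
G(2) = mex{1} = 0
G(3) = mex{0} = 1
G(4) = mex{1} = 0
G(5) = mex{0} = 1
G(6) = mex{1} = 0
G(7) = mex{0,0} = 1
G(8) = mex{1,1} = 0
G(9) = mex{0,0} = 1
G(10) = mex{1,1} = 0
G(11) = mex{0,0} = 1
G(12) = mex{1,1} = 0
G(13) = mex{0,0} = 1
G(14) = mex{1,1} = 0
G(n+2) = G(n) holds for n = 0,…,6 (a full window of length max(S) = 7), so the sequence is purely periodic with period 2.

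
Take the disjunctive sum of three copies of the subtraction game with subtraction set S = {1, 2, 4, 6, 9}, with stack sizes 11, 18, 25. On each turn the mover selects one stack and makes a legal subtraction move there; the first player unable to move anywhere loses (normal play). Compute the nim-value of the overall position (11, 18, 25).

3

All stacks use S = {1, 2, 4, 6, 9}:
n :  0  1  2  3  4  5  6  7  8  9 10 11 12 13 14 15 16 17 18 19 20 21 22 23 24 25
G :  0  1  2  0  1  2  3  4  0  1  2  0  1  2  3  4  0  1  2  0  1  2  3  4  0  1
Stack A: G(11) = 0.
Stack B: G(18) = 2.
Stack C: G(25) = 1.
Combined Grundy value = 0 ⊕ 2 ⊕ 1 = 3.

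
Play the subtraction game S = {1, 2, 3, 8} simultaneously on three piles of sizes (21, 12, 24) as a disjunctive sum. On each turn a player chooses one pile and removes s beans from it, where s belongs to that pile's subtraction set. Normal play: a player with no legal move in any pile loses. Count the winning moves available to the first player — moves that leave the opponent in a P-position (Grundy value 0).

3

All piles use S = {1, 2, 3, 8}:
n :  0  1  2  3  4  5  6  7  8  9 10 11 12 13 14 15 16 17 18 19 20 21 22 23 24
G :  0  1  2  3  0  1  2  3  4  0  1  2  3  0  1  2  3  4  0  1  2  3  0  1  2
Pile A: G(21) = 3.
Pile B: G(12) = 3.
Pile C: G(24) = 2.
Combined Grundy value = 3 ⊕ 3 ⊕ 2 = 2.
A winning move leaves total XOR = 0, i.e. changes one component's Grundy value g to g ⊕ X where X is the current total.
Pile A: need g' = 3⊕2 = 1. Options: 21−1→G=2, 21−2→G=1, 21−3→G=0, 21−8→G=0. Hits: 1.
Pile B: need g' = 3⊕2 = 1. Options: 12−1→G=2, 12−2→G=1, 12−3→G=0, 12−8→G=0. Hits: 1.
Pile C: need g' = 2⊕2 = 0. Options: 24−1→G=1, 24−2→G=0, 24−3→G=3, 24−8→G=3. Hits: 1.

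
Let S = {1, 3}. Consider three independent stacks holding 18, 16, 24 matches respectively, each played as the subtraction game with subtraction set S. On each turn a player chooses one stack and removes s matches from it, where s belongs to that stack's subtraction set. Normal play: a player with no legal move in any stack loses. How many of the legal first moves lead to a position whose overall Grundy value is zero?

All stacks use S = {1, 3}:
G(0) = 0
G(1) = mex{0} = 1
G(2) = mex{1} = 0
G(3) = mex{0,0} = 1
G(4) = mex{1,1} = 0
G(5) = mex{0,0} = 1
G(6) = mex{1,1} = 0
G(7) = mex{0,0} = 1
G(8) = mex{1,1} = 0
G(9) = mex{0,0} = 1
G(10) = mex{1,1} = 0
G(11) = mex{0,0} = 1
G(12) = mex{1,1} = 0
G(13) = mex{0,0} = 1
G(14) = mex{1,1} = 0
G(15) = mex{0,0} = 1
G(16) = mex{1,1} = 0
G(17) = mex{0,0} = 1
G(18) = mex{1,1} = 0
G(19) = mex{0,0} = 1
G(20) = mex{1,1} = 0
G(21) = mex{0,0} = 1
G(22) = mex{1,1} = 0
G(23) = mex{0,0} = 1
G(24) = mex{1,1} = 0
Stack A: G(18) = 0.
Stack B: G(16) = 0.
Stack C: G(24) = 0.
Combined Grundy value = 0 ⊕ 0 ⊕ 0 = 0.
A winning move leaves total XOR = 0, i.e. changes one component's Grundy value g to g ⊕ X where X is the current total.
Stack A: target g' = 0⊕0 = 0, but every legal move changes the Grundy value (mex property), so 0 moves.
Stack B: target g' = 0⊕0 = 0, but every legal move changes the Grundy value (mex property), so 0 moves.
Stack C: target g' = 0⊕0 = 0, but every legal move changes the Grundy value (mex property), so 0 moves.

0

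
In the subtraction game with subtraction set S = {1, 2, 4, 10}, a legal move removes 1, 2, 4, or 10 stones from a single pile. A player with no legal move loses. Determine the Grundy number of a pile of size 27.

G(0) = 0
G(1) = mex{0} = 1
G(2) = mex{1,0} = 2
G(3) = mex{2,1} = 0
G(4) = mex{0,2,0} = 1
G(5) = mex{1,0,1} = 2
G(6) = mex{2,1,2} = 0
G(7) = mex{0,2,0} = 1
G(8) = mex{1,0,1} = 2
G(9) = mex{2,1,2} = 0
G(10) = mex{0,2,0,0} = 1
G(11) = mex{1,0,1,1} = 2
G(12) = mex{2,1,2,2} = 0
G(13) = mex{0,2,0,0} = 1
G(14) = mex{1,0,1,1} = 2
G(15) = mex{2,1,2,2} = 0
G(16) = mex{0,2,0,0} = 1
G(17) = mex{1,0,1,1} = 2
G(18) = mex{2,1,2,2} = 0
G(19) = mex{0,2,0,0} = 1
G(20) = mex{1,0,1,1} = 2
G(21) = mex{2,1,2,2} = 0
G(22) = mex{0,2,0,0} = 1
G(23) = mex{1,0,1,1} = 2
G(24) = mex{2,1,2,2} = 0
G(25) = mex{0,2,0,0} = 1
G(26) = mex{1,0,1,1} = 2
G(27) = mex{2,1,2,2} = 0

0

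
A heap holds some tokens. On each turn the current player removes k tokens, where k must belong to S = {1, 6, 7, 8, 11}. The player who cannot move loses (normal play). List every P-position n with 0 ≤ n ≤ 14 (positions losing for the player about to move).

0, 2, 4, 14

G(0) = 0
G(1) = mex{0} = 1
G(2) = mex{1} = 0
G(3) = mex{0} = 1
G(4) = mex{1} = 0
G(5) = mex{0} = 1
G(6) = mex{1,0} = 2
G(7) = mex{2,1,0} = 3
G(8) = mex{3,0,1,0} = 2
G(9) = mex{2,1,0,1} = 3
G(10) = mex{3,0,1,0} = 2
G(11) = mex{2,1,0,1,0} = 3
G(12) = mex{3,2,1,0,1} = 4
G(13) = mex{4,3,2,1,0} = 5
G(14) = mex{5,2,3,2,1} = 0
P-positions are exactly the n with G(n) = 0.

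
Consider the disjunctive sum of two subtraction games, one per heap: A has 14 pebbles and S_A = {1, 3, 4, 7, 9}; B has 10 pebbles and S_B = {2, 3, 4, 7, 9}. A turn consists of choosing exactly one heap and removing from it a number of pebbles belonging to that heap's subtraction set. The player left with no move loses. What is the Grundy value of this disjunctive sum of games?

0

Heap A, S = {1, 3, 4, 7, 9}:
n :  0  1  2  3  4  5  6  7  8  9 10 11 12 13 14
G :  0  1  0  1  2  3  2  3  0  1  0  1  2  3  2
G_A(14) = 2.
Heap B, S = {2, 3, 4, 7, 9}:
G(0) = 0
G(1) = mex{} = 0
G(2) = mex{0} = 1
G(3) = mex{0,0} = 1
G(4) = mex{1,0,0} = 2
G(5) = mex{1,1,0} = 2
G(6) = mex{2,1,1} = 0
G(7) = mex{2,2,1,0} = 3
G(8) = mex{0,2,2,0} = 1
G(9) = mex{3,0,2,1,0} = 4
G(10) = mex{1,3,0,1,0} = 2
G_B(10) = 2.
Combined Grundy value = 2 ⊕ 2 = 0.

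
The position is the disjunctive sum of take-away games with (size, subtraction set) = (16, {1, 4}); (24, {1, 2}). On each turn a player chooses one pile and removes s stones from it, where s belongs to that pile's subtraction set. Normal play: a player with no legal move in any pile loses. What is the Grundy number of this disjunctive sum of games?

Pile A, S = {1, 4}:
n :  0  1  2  3  4  5  6  7  8  9 10 11 12 13 14 15 16
G :  0  1  0  1  2  0  1  0  1  2  0  1  0  1  2  0  1
G_A(16) = 1.
Pile B, S = {1, 2}:
n :  0  1  2  3  4  5  6  7  8  9 10 11 12 13 14 15 16 17 18 19 20 21 22 23 24
G :  0  1  2  0  1  2  0  1  2  0  1  2  0  1  2  0  1  2  0  1  2  0  1  2  0
G_B(24) = 0.
Combined Grundy value = 1 ⊕ 0 = 1.

1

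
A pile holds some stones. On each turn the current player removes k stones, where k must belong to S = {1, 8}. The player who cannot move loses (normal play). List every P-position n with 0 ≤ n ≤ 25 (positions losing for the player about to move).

G(0) = 0
G(1) = mex{0} = 1
G(2) = mex{1} = 0
G(3) = mex{0} = 1
G(4) = mex{1} = 0
G(5) = mex{0} = 1
G(6) = mex{1} = 0
G(7) = mex{0} = 1
G(8) = mex{1,0} = 2
G(9) = mex{2,1} = 0
G(10) = mex{0,0} = 1
G(11) = mex{1,1} = 0
G(12) = mex{0,0} = 1
G(13) = mex{1,1} = 0
G(14) = mex{0,0} = 1
G(15) = mex{1,1} = 0
G(16) = mex{0,2} = 1
G(17) = mex{1,0} = 2
G(18) = mex{2,1} = 0
G(19) = mex{0,0} = 1
G(20) = mex{1,1} = 0
G(21) = mex{0,0} = 1
G(22) = mex{1,1} = 0
G(23) = mex{0,0} = 1
G(24) = mex{1,1} = 0
G(25) = mex{0,2} = 1
P-positions are exactly the n with G(n) = 0.

0, 2, 4, 6, 9, 11, 13, 15, 18, 20, 22, 24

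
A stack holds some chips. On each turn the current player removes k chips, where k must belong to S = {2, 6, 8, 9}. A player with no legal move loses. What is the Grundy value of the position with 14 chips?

n :  0  1  2  3  4  5  6  7  8  9 10 11 12 13 14
G :  0  0  1  1  0  0  1  1  2  2  3  3  2  2  3

3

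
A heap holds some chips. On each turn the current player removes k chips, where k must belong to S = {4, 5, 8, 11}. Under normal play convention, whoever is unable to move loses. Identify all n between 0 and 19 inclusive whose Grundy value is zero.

0, 1, 2, 3, 15, 16, 17, 18

n :  0  1  2  3  4  5  6  7  8  9 10 11 12 13 14 15 16 17 18 19
G :  0  0  0  0  1  1  1  1  2  2  2  2  3  3  3  0  0  0  0  1
P-positions are exactly the n with G(n) = 0.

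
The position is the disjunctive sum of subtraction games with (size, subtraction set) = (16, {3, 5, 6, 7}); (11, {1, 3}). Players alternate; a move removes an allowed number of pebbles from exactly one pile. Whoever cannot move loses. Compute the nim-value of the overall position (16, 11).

Pile A, S = {3, 5, 6, 7}:
G(0) = 0
G(1) = mex{} = 0
G(2) = mex{} = 0
G(3) = mex{0} = 1
G(4) = mex{0} = 1
G(5) = mex{0,0} = 1
G(6) = mex{1,0,0} = 2
G(7) = mex{1,0,0,0} = 2
G(8) = mex{1,1,0,0} = 2
G(9) = mex{2,1,1,0} = 3
G(10) = mex{2,1,1,1} = 0
G(11) = mex{2,2,1,1} = 0
G(12) = mex{3,2,2,1} = 0
G(13) = mex{0,2,2,2} = 1
G(14) = mex{0,3,2,2} = 1
G(15) = mex{0,0,3,2} = 1
G(16) = mex{1,0,0,3} = 2
G_A(16) = 2.
Pile B, S = {1, 3}:
n :  0  1  2  3  4  5  6  7  8  9 10 11
G :  0  1  0  1  0  1  0  1  0  1  0  1
G_B(11) = 1.
Combined Grundy value = 2 ⊕ 1 = 3.

3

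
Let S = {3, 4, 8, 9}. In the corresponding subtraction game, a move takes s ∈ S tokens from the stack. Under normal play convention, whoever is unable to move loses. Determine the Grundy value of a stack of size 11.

3

G(0) = 0
G(1) = mex{} = 0
G(2) = mex{} = 0
G(3) = mex{0} = 1
G(4) = mex{0,0} = 1
G(5) = mex{0,0} = 1
G(6) = mex{1,0} = 2
G(7) = mex{1,1} = 0
G(8) = mex{1,1,0} = 2
G(9) = mex{2,1,0,0} = 3
G(10) = mex{0,2,0,0} = 1
G(11) = mex{2,0,1,0} = 3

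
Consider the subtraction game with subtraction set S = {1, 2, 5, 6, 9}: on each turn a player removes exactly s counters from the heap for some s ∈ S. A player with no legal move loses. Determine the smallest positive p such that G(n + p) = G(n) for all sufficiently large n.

n :  0  1  2  3  4  5  6  7  8  9 10 11 12 13 14 15 16 17
G :  0  1  2  0  1  2  3  0  1  2  0  1  2  3  0  1  2  0
G(n+7) = G(n) holds for n = 0,…,8 (a full window of length max(S) = 9), so the sequence is purely periodic with period 7.

7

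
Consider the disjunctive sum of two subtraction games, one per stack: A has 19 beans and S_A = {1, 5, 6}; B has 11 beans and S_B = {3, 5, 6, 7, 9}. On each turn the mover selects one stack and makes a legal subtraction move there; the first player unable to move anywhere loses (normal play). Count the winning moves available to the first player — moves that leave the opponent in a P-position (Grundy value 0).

3

Stack A, S = {1, 5, 6}:
G(0) = 0
G(1) = mex{0} = 1
G(2) = mex{1} = 0
G(3) = mex{0} = 1
G(4) = mex{1} = 0
G(5) = mex{0,0} = 1
G(6) = mex{1,1,0} = 2
G(7) = mex{2,0,1} = 3
G(8) = mex{3,1,0} = 2
G(9) = mex{2,0,1} = 3
G(10) = mex{3,1,0} = 2
G(11) = mex{2,2,1} = 0
G(12) = mex{0,3,2} = 1
G(13) = mex{1,2,3} = 0
G(14) = mex{0,3,2} = 1
G(15) = mex{1,2,3} = 0
G(16) = mex{0,0,2} = 1
G(17) = mex{1,1,0} = 2
G(18) = mex{2,0,1} = 3
G(19) = mex{3,1,0} = 2
G_A(19) = 2.
Stack B, S = {3, 5, 6, 7, 9}:
G(0) = 0
G(1) = mex{} = 0
G(2) = mex{} = 0
G(3) = mex{0} = 1
G(4) = mex{0} = 1
G(5) = mex{0,0} = 1
G(6) = mex{1,0,0} = 2
G(7) = mex{1,0,0,0} = 2
G(8) = mex{1,1,0,0} = 2
G(9) = mex{2,1,1,0,0} = 3
G(10) = mex{2,1,1,1,0} = 3
G(11) = mex{2,2,1,1,0} = 3
G_B(11) = 3.
Combined Grundy value = 2 ⊕ 3 = 1.
A winning move leaves total XOR = 0, i.e. changes one component's Grundy value g to g ⊕ X where X is the current total.
Stack A: need g' = 2⊕1 = 3. Options: 19−1→G=3, 19−5→G=1, 19−6→G=0. Hits: 1.
Stack B: need g' = 3⊕1 = 2. Options: 11−3→G=2, 11−5→G=2, 11−6→G=1, 11−7→G=1, 11−9→G=0. Hits: 2.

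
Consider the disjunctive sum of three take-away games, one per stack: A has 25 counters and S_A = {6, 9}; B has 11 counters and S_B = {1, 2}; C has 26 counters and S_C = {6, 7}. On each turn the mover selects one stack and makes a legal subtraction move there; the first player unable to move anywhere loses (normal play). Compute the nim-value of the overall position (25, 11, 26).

Stack A, S = {6, 9}:
n :  0  1  2  3  4  5  6  7  8  9 10 11 12 13 14 15 16 17 18 19 20 21 22 23 24 25
G :  0  0  0  0  0  0  1  1  1  1  1  1  2  2  2  0  0  0  0  0  0  1  1  1  1  1
G_A(25) = 1.
Stack B, S = {1, 2}:
n :  0  1  2  3  4  5  6  7  8  9 10 11
G :  0  1  2  0  1  2  0  1  2  0  1  2
G_B(11) = 2.
Stack C, S = {6, 7}:
G(0) = 0
G(1) = mex{} = 0
G(2) = mex{} = 0
G(3) = mex{} = 0
G(4) = mex{} = 0
G(5) = mex{} = 0
G(6) = mex{0} = 1
G(7) = mex{0,0} = 1
G(8) = mex{0,0} = 1
G(9) = mex{0,0} = 1
G(10) = mex{0,0} = 1
G(11) = mex{0,0} = 1
G(12) = mex{1,0} = 2
G(13) = mex{1,1} = 0
G(14) = mex{1,1} = 0
G(15) = mex{1,1} = 0
G(16) = mex{1,1} = 0
G(17) = mex{1,1} = 0
G(18) = mex{2,1} = 0
G(19) = mex{0,2} = 1
G(20) = mex{0,0} = 1
G(21) = mex{0,0} = 1
G(22) = mex{0,0} = 1
G(23) = mex{0,0} = 1
G(24) = mex{0,0} = 1
G(25) = mex{1,0} = 2
G(26) = mex{1,1} = 0
G_C(26) = 0.
Combined Grundy value = 1 ⊕ 2 ⊕ 0 = 3.

3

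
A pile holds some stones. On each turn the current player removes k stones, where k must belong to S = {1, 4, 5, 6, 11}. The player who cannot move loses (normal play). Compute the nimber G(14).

2

n :  0  1  2  3  4  5  6  7  8  9 10 11 12 13 14
G :  0  1  0  1  2  3  2  3  4  0  1  4  0  1  2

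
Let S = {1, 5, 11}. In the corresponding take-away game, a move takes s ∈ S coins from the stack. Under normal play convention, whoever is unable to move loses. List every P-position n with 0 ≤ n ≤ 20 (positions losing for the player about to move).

G(0) = 0
G(1) = mex{0} = 1
G(2) = mex{1} = 0
G(3) = mex{0} = 1
G(4) = mex{1} = 0
G(5) = mex{0,0} = 1
G(6) = mex{1,1} = 0
G(7) = mex{0,0} = 1
G(8) = mex{1,1} = 0
G(9) = mex{0,0} = 1
G(10) = mex{1,1} = 0
G(11) = mex{0,0,0} = 1
G(12) = mex{1,1,1} = 0
G(13) = mex{0,0,0} = 1
G(14) = mex{1,1,1} = 0
G(15) = mex{0,0,0} = 1
G(16) = mex{1,1,1} = 0
G(17) = mex{0,0,0} = 1
G(18) = mex{1,1,1} = 0
G(19) = mex{0,0,0} = 1
G(20) = mex{1,1,1} = 0
P-positions are exactly the n with G(n) = 0.

0, 2, 4, 6, 8, 10, 12, 14, 16, 18, 20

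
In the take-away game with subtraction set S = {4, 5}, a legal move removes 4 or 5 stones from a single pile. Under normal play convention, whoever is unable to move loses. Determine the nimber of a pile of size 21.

G(0) = 0
G(1) = mex{} = 0
G(2) = mex{} = 0
G(3) = mex{} = 0
G(4) = mex{0} = 1
G(5) = mex{0,0} = 1
G(6) = mex{0,0} = 1
G(7) = mex{0,0} = 1
G(8) = mex{1,0} = 2
G(9) = mex{1,1} = 0
G(10) = mex{1,1} = 0
G(11) = mex{1,1} = 0
G(12) = mex{2,1} = 0
G(13) = mex{0,2} = 1
G(14) = mex{0,0} = 1
G(15) = mex{0,0} = 1
G(16) = mex{0,0} = 1
G(17) = mex{1,0} = 2
G(18) = mex{1,1} = 0
G(19) = mex{1,1} = 0
G(20) = mex{1,1} = 0
G(21) = mex{2,1} = 0

0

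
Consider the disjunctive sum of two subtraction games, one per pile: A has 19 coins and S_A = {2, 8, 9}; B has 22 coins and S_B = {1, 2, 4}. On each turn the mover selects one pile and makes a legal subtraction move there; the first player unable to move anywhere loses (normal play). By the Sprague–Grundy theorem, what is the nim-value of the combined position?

Pile A, S = {2, 8, 9}:
G(0) = 0
G(1) = mex{} = 0
G(2) = mex{0} = 1
G(3) = mex{0} = 1
G(4) = mex{1} = 0
G(5) = mex{1} = 0
G(6) = mex{0} = 1
G(7) = mex{0} = 1
G(8) = mex{1,0} = 2
G(9) = mex{1,0,0} = 2
G(10) = mex{2,1,0} = 3
G(11) = mex{2,1,1} = 0
G(12) = mex{3,0,1} = 2
G(13) = mex{0,0,0} = 1
G(14) = mex{2,1,0} = 3
G(15) = mex{1,1,1} = 0
G(16) = mex{3,2,1} = 0
G(17) = mex{0,2,2} = 1
G(18) = mex{0,3,2} = 1
G(19) = mex{1,0,3} = 2
G_A(19) = 2.
Pile B, S = {1, 2, 4}:
n :  0  1  2  3  4  5  6  7  8  9 10 11 12 13 14 15 16 17 18 19 20 21 22
G :  0  1  2  0  1  2  0  1  2  0  1  2  0  1  2  0  1  2  0  1  2  0  1
G_B(22) = 1.
Combined Grundy value = 2 ⊕ 1 = 3.

3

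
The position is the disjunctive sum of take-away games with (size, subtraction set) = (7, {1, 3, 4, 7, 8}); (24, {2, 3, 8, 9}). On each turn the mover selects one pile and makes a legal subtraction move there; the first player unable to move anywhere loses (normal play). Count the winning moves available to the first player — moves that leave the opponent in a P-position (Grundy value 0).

1

Pile A, S = {1, 3, 4, 7, 8}:
n : 0 1 2 3 4 5 6 7
G : 0 1 0 1 2 3 2 3
G_A(7) = 3.
Pile B, S = {2, 3, 8, 9}:
G(0) = 0
G(1) = mex{} = 0
G(2) = mex{0} = 1
G(3) = mex{0,0} = 1
G(4) = mex{1,0} = 2
G(5) = mex{1,1} = 0
G(6) = mex{2,1} = 0
G(7) = mex{0,2} = 1
G(8) = mex{0,0,0} = 1
G(9) = mex{1,0,0,0} = 2
G(10) = mex{1,1,1,0} = 2
G(11) = mex{2,1,1,1} = 0
G(12) = mex{2,2,2,1} = 0
G(13) = mex{0,2,0,2} = 1
G(14) = mex{0,0,0,0} = 1
G(15) = mex{1,0,1,0} = 2
G(16) = mex{1,1,1,1} = 0
G(17) = mex{2,1,2,1} = 0
G(18) = mex{0,2,2,2} = 1
G(19) = mex{0,0,0,2} = 1
G(20) = mex{1,0,0,0} = 2
G(21) = mex{1,1,1,0} = 2
G(22) = mex{2,1,1,1} = 0
G(23) = mex{2,2,2,1} = 0
G(24) = mex{0,2,0,2} = 1
G_B(24) = 1.
Combined Grundy value = 3 ⊕ 1 = 2.
A winning move leaves total XOR = 0, i.e. changes one component's Grundy value g to g ⊕ X where X is the current total.
Pile A: need g' = 3⊕2 = 1. Options: 7−1→G=2, 7−3→G=2, 7−4→G=1, 7−7→G=0. Hits: 1.
Pile B: need g' = 1⊕2 = 3. Options: 24−2→G=0, 24−3→G=2, 24−8→G=0, 24−9→G=2. Hits: 0.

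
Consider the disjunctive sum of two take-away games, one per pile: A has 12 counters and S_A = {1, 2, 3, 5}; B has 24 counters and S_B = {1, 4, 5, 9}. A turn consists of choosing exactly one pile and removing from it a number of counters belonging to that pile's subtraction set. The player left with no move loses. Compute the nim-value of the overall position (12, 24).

0

Pile A, S = {1, 2, 3, 5}:
G(0) = 0
G(1) = mex{0} = 1
G(2) = mex{1,0} = 2
G(3) = mex{2,1,0} = 3
G(4) = mex{3,2,1} = 0
G(5) = mex{0,3,2,0} = 1
G(6) = mex{1,0,3,1} = 2
G(7) = mex{2,1,0,2} = 3
G(8) = mex{3,2,1,3} = 0
G(9) = mex{0,3,2,0} = 1
G(10) = mex{1,0,3,1} = 2
G(11) = mex{2,1,0,2} = 3
G(12) = mex{3,2,1,3} = 0
G_A(12) = 0.
Pile B, S = {1, 4, 5, 9}:
n :  0  1  2  3  4  5  6  7  8  9 10 11 12 13 14 15 16 17 18 19 20 21 22 23 24
G :  0  1  0  1  2  3  2  3  0  1  0  1  2  3  2  3  0  1  0  1  2  3  2  3  0
G_B(24) = 0.
Combined Grundy value = 0 ⊕ 0 = 0.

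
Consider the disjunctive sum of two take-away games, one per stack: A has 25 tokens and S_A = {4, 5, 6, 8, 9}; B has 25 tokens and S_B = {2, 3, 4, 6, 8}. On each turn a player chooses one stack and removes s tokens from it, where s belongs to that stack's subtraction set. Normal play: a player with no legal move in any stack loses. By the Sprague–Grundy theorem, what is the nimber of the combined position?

1

Stack A, S = {4, 5, 6, 8, 9}:
n :  0  1  2  3  4  5  6  7  8  9 10 11 12 13 14 15 16 17 18 19 20 21 22 23 24 25
G :  0  0  0  0  1  1  1  1  2  2  2  2  3  0  0  0  0  1  1  1  1  2  2  2  2  3
G_A(25) = 3.
Stack B, S = {2, 3, 4, 6, 8}:
n :  0  1  2  3  4  5  6  7  8  9 10 11 12 13 14 15 16 17 18 19 20 21 22 23 24 25
G :  0  0  1  1  2  2  3  3  4  4  0  0  1  1  2  2  3  3  4  4  0  0  1  1  2  2
G_B(25) = 2.
Combined Grundy value = 3 ⊕ 2 = 1.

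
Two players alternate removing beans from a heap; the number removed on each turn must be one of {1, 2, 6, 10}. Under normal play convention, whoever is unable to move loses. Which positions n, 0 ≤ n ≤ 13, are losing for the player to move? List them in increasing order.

G(0) = 0
G(1) = mex{0} = 1
G(2) = mex{1,0} = 2
G(3) = mex{2,1} = 0
G(4) = mex{0,2} = 1
G(5) = mex{1,0} = 2
G(6) = mex{2,1,0} = 3
G(7) = mex{3,2,1} = 0
G(8) = mex{0,3,2} = 1
G(9) = mex{1,0,0} = 2
G(10) = mex{2,1,1,0} = 3
G(11) = mex{3,2,2,1} = 0
G(12) = mex{0,3,3,2} = 1
G(13) = mex{1,0,0,0} = 2
P-positions are exactly the n with G(n) = 0.

0, 3, 7, 11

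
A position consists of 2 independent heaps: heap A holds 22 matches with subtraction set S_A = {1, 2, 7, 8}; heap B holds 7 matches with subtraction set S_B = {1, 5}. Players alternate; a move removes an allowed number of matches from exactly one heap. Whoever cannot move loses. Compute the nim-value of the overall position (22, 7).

0

Heap A, S = {1, 2, 7, 8}:
G(0) = 0
G(1) = mex{0} = 1
G(2) = mex{1,0} = 2
G(3) = mex{2,1} = 0
G(4) = mex{0,2} = 1
G(5) = mex{1,0} = 2
G(6) = mex{2,1} = 0
G(7) = mex{0,2,0} = 1
G(8) = mex{1,0,1,0} = 2
G(9) = mex{2,1,2,1} = 0
G(10) = mex{0,2,0,2} = 1
G(11) = mex{1,0,1,0} = 2
G(12) = mex{2,1,2,1} = 0
G(13) = mex{0,2,0,2} = 1
G(14) = mex{1,0,1,0} = 2
G(15) = mex{2,1,2,1} = 0
G(16) = mex{0,2,0,2} = 1
G(17) = mex{1,0,1,0} = 2
G(18) = mex{2,1,2,1} = 0
G(19) = mex{0,2,0,2} = 1
G(20) = mex{1,0,1,0} = 2
G(21) = mex{2,1,2,1} = 0
G(22) = mex{0,2,0,2} = 1
G_A(22) = 1.
Heap B, S = {1, 5}:
G(0) = 0
G(1) = mex{0} = 1
G(2) = mex{1} = 0
G(3) = mex{0} = 1
G(4) = mex{1} = 0
G(5) = mex{0,0} = 1
G(6) = mex{1,1} = 0
G(7) = mex{0,0} = 1
G_B(7) = 1.
Combined Grundy value = 1 ⊕ 1 = 0.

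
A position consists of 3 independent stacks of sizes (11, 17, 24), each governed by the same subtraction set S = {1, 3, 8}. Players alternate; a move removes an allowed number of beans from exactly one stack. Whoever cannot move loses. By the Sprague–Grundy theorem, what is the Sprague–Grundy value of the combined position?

All stacks use S = {1, 3, 8}:
n :  0  1  2  3  4  5  6  7  8  9 10 11 12 13 14 15 16 17 18 19 20 21 22 23 24
G :  0  1  0  1  0  1  0  1  2  3  2  0  1  0  1  0  1  0  1  2  3  2  0  1  0
Stack A: G(11) = 0.
Stack B: G(17) = 0.
Stack C: G(24) = 0.
Combined Grundy value = 0 ⊕ 0 ⊕ 0 = 0.

0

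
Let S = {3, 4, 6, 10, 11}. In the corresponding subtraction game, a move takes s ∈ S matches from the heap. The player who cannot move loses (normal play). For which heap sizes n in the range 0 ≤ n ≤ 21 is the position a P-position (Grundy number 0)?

G(0) = 0
G(1) = mex{} = 0
G(2) = mex{} = 0
G(3) = mex{0} = 1
G(4) = mex{0,0} = 1
G(5) = mex{0,0} = 1
G(6) = mex{1,0,0} = 2
G(7) = mex{1,1,0} = 2
G(8) = mex{1,1,0} = 2
G(9) = mex{2,1,1} = 0
G(10) = mex{2,2,1,0} = 3
G(11) = mex{2,2,1,0,0} = 3
G(12) = mex{0,2,2,0,0} = 1
G(13) = mex{3,0,2,1,0} = 4
G(14) = mex{3,3,2,1,1} = 0
G(15) = mex{1,3,0,1,1} = 2
G(16) = mex{4,1,3,2,1} = 0
G(17) = mex{0,4,3,2,2} = 1
G(18) = mex{2,0,1,2,2} = 3
G(19) = mex{0,2,4,0,2} = 1
G(20) = mex{1,0,0,3,0} = 2
G(21) = mex{3,1,2,3,3} = 0
P-positions are exactly the n with G(n) = 0.

0, 1, 2, 9, 14, 16, 21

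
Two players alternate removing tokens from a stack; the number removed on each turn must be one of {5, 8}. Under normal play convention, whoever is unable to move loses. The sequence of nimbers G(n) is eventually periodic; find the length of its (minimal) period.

n :  0  1  2  3  4  5  6  7  8  9 10 11 12 13 14 15 16 17 18 19 20 21 22 23 24 25 26 27
G :  0  0  0  0  0  1  1  1  1  1  2  2  2  0  0  0  0  0  1  1  1  1  1  2  2  2  0  0
G(n+13) = G(n) holds for n = 0,…,7 (a full window of length max(S) = 8), so the sequence is purely periodic with period 13.

13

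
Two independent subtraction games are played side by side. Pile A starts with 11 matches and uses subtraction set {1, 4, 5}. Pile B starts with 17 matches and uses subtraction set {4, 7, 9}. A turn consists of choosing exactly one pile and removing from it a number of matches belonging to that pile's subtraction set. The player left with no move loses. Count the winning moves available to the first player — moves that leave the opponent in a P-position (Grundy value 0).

Pile A, S = {1, 4, 5}:
G(0) = 0
G(1) = mex{0} = 1
G(2) = mex{1} = 0
G(3) = mex{0} = 1
G(4) = mex{1,0} = 2
G(5) = mex{2,1,0} = 3
G(6) = mex{3,0,1} = 2
G(7) = mex{2,1,0} = 3
G(8) = mex{3,2,1} = 0
G(9) = mex{0,3,2} = 1
G(10) = mex{1,2,3} = 0
G(11) = mex{0,3,2} = 1
G_A(11) = 1.
Pile B, S = {4, 7, 9}:
G(0) = 0
G(1) = mex{} = 0
G(2) = mex{} = 0
G(3) = mex{} = 0
G(4) = mex{0} = 1
G(5) = mex{0} = 1
G(6) = mex{0} = 1
G(7) = mex{0,0} = 1
G(8) = mex{1,0} = 2
G(9) = mex{1,0,0} = 2
G(10) = mex{1,0,0} = 2
G(11) = mex{1,1,0} = 2
G(12) = mex{2,1,0} = 3
G(13) = mex{2,1,1} = 0
G(14) = mex{2,1,1} = 0
G(15) = mex{2,2,1} = 0
G(16) = mex{3,2,1} = 0
G(17) = mex{0,2,2} = 1
G_B(17) = 1.
Combined Grundy value = 1 ⊕ 1 = 0.
A winning move leaves total XOR = 0, i.e. changes one component's Grundy value g to g ⊕ X where X is the current total.
Pile A: target g' = 1⊕0 = 1, but every legal move changes the Grundy value (mex property), so 0 moves.
Pile B: target g' = 1⊕0 = 1, but every legal move changes the Grundy value (mex property), so 0 moves.

0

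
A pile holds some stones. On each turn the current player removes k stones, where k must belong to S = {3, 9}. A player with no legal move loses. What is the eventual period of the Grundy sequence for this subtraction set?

6

G(0) = 0
G(1) = mex{} = 0
G(2) = mex{} = 0
G(3) = mex{0} = 1
G(4) = mex{0} = 1
G(5) = mex{0} = 1
G(6) = mex{1} = 0
G(7) = mex{1} = 0
G(8) = mex{1} = 0
G(9) = mex{0,0} = 1
G(10) = mex{0,0} = 1
G(11) = mex{0,0} = 1
G(12) = mex{1,1} = 0
G(13) = mex{1,1} = 0
G(14) = mex{1,1} = 0
G(15) = mex{0,0} = 1
G(16) = mex{0,0} = 1
G(n+6) = G(n) holds for n = 0,…,8 (a full window of length max(S) = 9), so the sequence is purely periodic with period 6.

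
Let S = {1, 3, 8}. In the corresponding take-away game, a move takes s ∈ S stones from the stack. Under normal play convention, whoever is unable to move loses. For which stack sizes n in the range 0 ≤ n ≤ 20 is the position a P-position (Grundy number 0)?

0, 2, 4, 6, 11, 13, 15, 17

n :  0  1  2  3  4  5  6  7  8  9 10 11 12 13 14 15 16 17 18 19 20
G :  0  1  0  1  0  1  0  1  2  3  2  0  1  0  1  0  1  0  1  2  3
P-positions are exactly the n with G(n) = 0.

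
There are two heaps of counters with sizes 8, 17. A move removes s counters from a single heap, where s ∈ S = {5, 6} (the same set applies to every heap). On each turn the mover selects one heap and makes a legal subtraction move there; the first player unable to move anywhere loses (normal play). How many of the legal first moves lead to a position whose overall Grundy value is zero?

0

All heaps use S = {5, 6}:
n :  0  1  2  3  4  5  6  7  8  9 10 11 12 13 14 15 16 17
G :  0  0  0  0  0  1  1  1  1  1  2  0  0  0  0  0  1  1
Heap A: G(8) = 1.
Heap B: G(17) = 1.
Combined Grundy value = 1 ⊕ 1 = 0.
A winning move leaves total XOR = 0, i.e. changes one component's Grundy value g to g ⊕ X where X is the current total.
Heap A: target g' = 1⊕0 = 1, but every legal move changes the Grundy value (mex property), so 0 moves.
Heap B: target g' = 1⊕0 = 1, but every legal move changes the Grundy value (mex property), so 0 moves.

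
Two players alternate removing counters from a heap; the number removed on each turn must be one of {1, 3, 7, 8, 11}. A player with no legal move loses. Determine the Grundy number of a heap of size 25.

3

G(0) = 0
G(1) = mex{0} = 1
G(2) = mex{1} = 0
G(3) = mex{0,0} = 1
G(4) = mex{1,1} = 0
G(5) = mex{0,0} = 1
G(6) = mex{1,1} = 0
G(7) = mex{0,0,0} = 1
G(8) = mex{1,1,1,0} = 2
G(9) = mex{2,0,0,1} = 3
G(10) = mex{3,1,1,0} = 2
G(11) = mex{2,2,0,1,0} = 3
G(12) = mex{3,3,1,0,1} = 2
G(13) = mex{2,2,0,1,0} = 3
G(14) = mex{3,3,1,0,1} = 2
G(15) = mex{2,2,2,1,0} = 3
G(16) = mex{3,3,3,2,1} = 0
G(17) = mex{0,2,2,3,0} = 1
G(18) = mex{1,3,3,2,1} = 0
G(19) = mex{0,0,2,3,2} = 1
G(20) = mex{1,1,3,2,3} = 0
G(21) = mex{0,0,2,3,2} = 1
G(22) = mex{1,1,3,2,3} = 0
G(23) = mex{0,0,0,3,2} = 1
G(24) = mex{1,1,1,0,3} = 2
G(25) = mex{2,0,0,1,2} = 3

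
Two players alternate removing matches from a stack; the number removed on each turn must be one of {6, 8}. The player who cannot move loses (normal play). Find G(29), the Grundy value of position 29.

0

G(0) = 0
G(1) = mex{} = 0
G(2) = mex{} = 0
G(3) = mex{} = 0
G(4) = mex{} = 0
G(5) = mex{} = 0
G(6) = mex{0} = 1
G(7) = mex{0} = 1
G(8) = mex{0,0} = 1
G(9) = mex{0,0} = 1
G(10) = mex{0,0} = 1
G(11) = mex{0,0} = 1
G(12) = mex{1,0} = 2
G(13) = mex{1,0} = 2
G(14) = mex{1,1} = 0
G(15) = mex{1,1} = 0
G(16) = mex{1,1} = 0
G(17) = mex{1,1} = 0
G(18) = mex{2,1} = 0
G(19) = mex{2,1} = 0
G(20) = mex{0,2} = 1
G(21) = mex{0,2} = 1
G(22) = mex{0,0} = 1
G(23) = mex{0,0} = 1
G(24) = mex{0,0} = 1
G(25) = mex{0,0} = 1
G(26) = mex{1,0} = 2
G(27) = mex{1,0} = 2
G(28) = mex{1,1} = 0
G(29) = mex{1,1} = 0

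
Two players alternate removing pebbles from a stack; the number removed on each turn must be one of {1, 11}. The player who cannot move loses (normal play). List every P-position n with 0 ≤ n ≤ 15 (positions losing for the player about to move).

G(0) = 0
G(1) = mex{0} = 1
G(2) = mex{1} = 0
G(3) = mex{0} = 1
G(4) = mex{1} = 0
G(5) = mex{0} = 1
G(6) = mex{1} = 0
G(7) = mex{0} = 1
G(8) = mex{1} = 0
G(9) = mex{0} = 1
G(10) = mex{1} = 0
G(11) = mex{0,0} = 1
G(12) = mex{1,1} = 0
G(13) = mex{0,0} = 1
G(14) = mex{1,1} = 0
G(15) = mex{0,0} = 1
P-positions are exactly the n with G(n) = 0.

0, 2, 4, 6, 8, 10, 12, 14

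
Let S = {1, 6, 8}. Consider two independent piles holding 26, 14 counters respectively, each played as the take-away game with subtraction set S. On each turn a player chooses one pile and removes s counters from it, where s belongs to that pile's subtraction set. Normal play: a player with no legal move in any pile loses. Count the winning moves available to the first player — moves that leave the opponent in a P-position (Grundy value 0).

3

All piles use S = {1, 6, 8}:
G(0) = 0
G(1) = mex{0} = 1
G(2) = mex{1} = 0
G(3) = mex{0} = 1
G(4) = mex{1} = 0
G(5) = mex{0} = 1
G(6) = mex{1,0} = 2
G(7) = mex{2,1} = 0
G(8) = mex{0,0,0} = 1
G(9) = mex{1,1,1} = 0
G(10) = mex{0,0,0} = 1
G(11) = mex{1,1,1} = 0
G(12) = mex{0,2,0} = 1
G(13) = mex{1,0,1} = 2
G(14) = mex{2,1,2} = 0
G(15) = mex{0,0,0} = 1
G(16) = mex{1,1,1} = 0
G(17) = mex{0,0,0} = 1
G(18) = mex{1,1,1} = 0
G(19) = mex{0,2,0} = 1
G(20) = mex{1,0,1} = 2
G(21) = mex{2,1,2} = 0
G(22) = mex{0,0,0} = 1
G(23) = mex{1,1,1} = 0
G(24) = mex{0,0,0} = 1
G(25) = mex{1,1,1} = 0
G(26) = mex{0,2,0} = 1
Pile A: G(26) = 1.
Pile B: G(14) = 0.
Combined Grundy value = 1 ⊕ 0 = 1.
A winning move leaves total XOR = 0, i.e. changes one component's Grundy value g to g ⊕ X where X is the current total.
Pile A: need g' = 1⊕1 = 0. Options: 26−1→G=0, 26−6→G=2, 26−8→G=0. Hits: 2.
Pile B: need g' = 0⊕1 = 1. Options: 14−1→G=2, 14−6→G=1, 14−8→G=2. Hits: 1.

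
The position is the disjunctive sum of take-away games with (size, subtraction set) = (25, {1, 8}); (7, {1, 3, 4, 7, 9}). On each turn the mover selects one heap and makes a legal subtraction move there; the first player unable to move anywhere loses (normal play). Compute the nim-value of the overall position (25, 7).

2

Heap A, S = {1, 8}:
G(0) = 0
G(1) = mex{0} = 1
G(2) = mex{1} = 0
G(3) = mex{0} = 1
G(4) = mex{1} = 0
G(5) = mex{0} = 1
G(6) = mex{1} = 0
G(7) = mex{0} = 1
G(8) = mex{1,0} = 2
G(9) = mex{2,1} = 0
G(10) = mex{0,0} = 1
G(11) = mex{1,1} = 0
G(12) = mex{0,0} = 1
G(13) = mex{1,1} = 0
G(14) = mex{0,0} = 1
G(15) = mex{1,1} = 0
G(16) = mex{0,2} = 1
G(17) = mex{1,0} = 2
G(18) = mex{2,1} = 0
G(19) = mex{0,0} = 1
G(20) = mex{1,1} = 0
G(21) = mex{0,0} = 1
G(22) = mex{1,1} = 0
G(23) = mex{0,0} = 1
G(24) = mex{1,1} = 0
G(25) = mex{0,2} = 1
G_A(25) = 1.
Heap B, S = {1, 3, 4, 7, 9}:
n : 0 1 2 3 4 5 6 7
G : 0 1 0 1 2 3 2 3
G_B(7) = 3.
Combined Grundy value = 1 ⊕ 3 = 2.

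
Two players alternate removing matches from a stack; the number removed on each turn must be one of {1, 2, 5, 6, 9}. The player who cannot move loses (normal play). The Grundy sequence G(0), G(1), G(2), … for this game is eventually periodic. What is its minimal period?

G(0) = 0
G(1) = mex{0} = 1
G(2) = mex{1,0} = 2
G(3) = mex{2,1} = 0
G(4) = mex{0,2} = 1
G(5) = mex{1,0,0} = 2
G(6) = mex{2,1,1,0} = 3
G(7) = mex{3,2,2,1} = 0
G(8) = mex{0,3,0,2} = 1
G(9) = mex{1,0,1,0,0} = 2
G(10) = mex{2,1,2,1,1} = 0
G(11) = mex{0,2,3,2,2} = 1
G(12) = mex{1,0,0,3,0} = 2
G(13) = mex{2,1,1,0,1} = 3
G(14) = mex{3,2,2,1,2} = 0
G(15) = mex{0,3,0,2,3} = 1
G(16) = mex{1,0,1,0,0} = 2
G(17) = mex{2,1,2,1,1} = 0
G(n+7) = G(n) holds for n = 0,…,8 (a full window of length max(S) = 9), so the sequence is purely periodic with period 7.

7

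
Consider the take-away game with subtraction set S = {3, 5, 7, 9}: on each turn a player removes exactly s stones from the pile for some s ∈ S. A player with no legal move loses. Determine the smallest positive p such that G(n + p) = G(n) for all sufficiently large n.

12

G(0) = 0
G(1) = mex{} = 0
G(2) = mex{} = 0
G(3) = mex{0} = 1
G(4) = mex{0} = 1
G(5) = mex{0,0} = 1
G(6) = mex{1,0} = 2
G(7) = mex{1,0,0} = 2
G(8) = mex{1,1,0} = 2
G(9) = mex{2,1,0,0} = 3
G(10) = mex{2,1,1,0} = 3
G(11) = mex{2,2,1,0} = 3
G(12) = mex{3,2,1,1} = 0
G(13) = mex{3,2,2,1} = 0
G(14) = mex{3,3,2,1} = 0
G(15) = mex{0,3,2,2} = 1
G(16) = mex{0,3,3,2} = 1
G(17) = mex{0,0,3,2} = 1
G(18) = mex{1,0,3,3} = 2
G(19) = mex{1,0,0,3} = 2
G(20) = mex{1,1,0,3} = 2
G(21) = mex{2,1,0,0} = 3
G(22) = mex{2,1,1,0} = 3
G(23) = mex{2,2,1,0} = 3
G(24) = mex{3,2,1,1} = 0
G(25) = mex{3,2,2,1} = 0
G(n+12) = G(n) holds for n = 0,…,8 (a full window of length max(S) = 9), so the sequence is purely periodic with period 12.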